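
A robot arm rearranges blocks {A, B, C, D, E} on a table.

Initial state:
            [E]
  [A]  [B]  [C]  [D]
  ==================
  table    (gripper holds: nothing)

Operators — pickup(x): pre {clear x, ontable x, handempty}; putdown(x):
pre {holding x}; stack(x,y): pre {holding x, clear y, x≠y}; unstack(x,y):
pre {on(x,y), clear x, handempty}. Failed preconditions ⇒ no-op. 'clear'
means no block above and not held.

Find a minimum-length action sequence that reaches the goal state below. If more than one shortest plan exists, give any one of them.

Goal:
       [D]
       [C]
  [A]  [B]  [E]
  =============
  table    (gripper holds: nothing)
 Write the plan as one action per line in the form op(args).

step 1 (unstack(E, C)): towers=[A; B; C; D] holding=E
step 2 (putdown(E)): towers=[A; B; C; D; E] holding=-
step 3 (pickup(C)): towers=[A; B; D; E] holding=C
step 4 (stack(C, B)): towers=[A; B/C; D; E] holding=-
step 5 (pickup(D)): towers=[A; B/C; E] holding=D
step 6 (stack(D, C)): towers=[A; B/C/D; E] holding=-
goal check: towers=[A; B/C/D; E] holding=- — reached (length 6, optimal by BFS)

unstack(E, C)
putdown(E)
pickup(C)
stack(C, B)
pickup(D)
stack(D, C)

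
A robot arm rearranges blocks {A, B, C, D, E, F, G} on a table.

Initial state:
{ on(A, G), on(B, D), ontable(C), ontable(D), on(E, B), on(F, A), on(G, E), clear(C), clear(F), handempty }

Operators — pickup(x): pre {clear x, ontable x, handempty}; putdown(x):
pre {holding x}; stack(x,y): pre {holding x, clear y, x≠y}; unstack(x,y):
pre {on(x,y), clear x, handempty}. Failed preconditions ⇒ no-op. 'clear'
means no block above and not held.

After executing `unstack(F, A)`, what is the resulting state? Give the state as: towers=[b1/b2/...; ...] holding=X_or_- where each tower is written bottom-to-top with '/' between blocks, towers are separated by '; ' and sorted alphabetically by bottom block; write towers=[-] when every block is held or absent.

before: towers=[C; D/B/E/G/A/F] holding=-
pre[unstack(F, A)]: on(F,A) yes, clear(F) yes, handempty yes
all met → apply unstack(F, A)
after:  towers=[C; D/B/E/G/A] holding=F

towers=[C; D/B/E/G/A] holding=F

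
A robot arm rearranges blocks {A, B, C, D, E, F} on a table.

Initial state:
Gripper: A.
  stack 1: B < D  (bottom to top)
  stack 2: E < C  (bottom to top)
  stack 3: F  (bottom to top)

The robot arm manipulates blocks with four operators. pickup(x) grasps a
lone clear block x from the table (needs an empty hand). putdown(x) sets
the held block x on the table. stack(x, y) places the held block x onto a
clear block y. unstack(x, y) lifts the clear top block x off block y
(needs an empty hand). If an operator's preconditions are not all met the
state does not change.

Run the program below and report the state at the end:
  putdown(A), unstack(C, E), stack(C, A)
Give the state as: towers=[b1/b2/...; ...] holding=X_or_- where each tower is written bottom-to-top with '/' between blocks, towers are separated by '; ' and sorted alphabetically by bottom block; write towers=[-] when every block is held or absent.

towers=[A/C; B/D; E; F] holding=-

step 1 (putdown(A)): towers=[A; B/D; E/C; F] holding=-
step 2 (unstack(C, E)): towers=[A; B/D; E; F] holding=C
step 3 (stack(C, A)): towers=[A/C; B/D; E; F] holding=-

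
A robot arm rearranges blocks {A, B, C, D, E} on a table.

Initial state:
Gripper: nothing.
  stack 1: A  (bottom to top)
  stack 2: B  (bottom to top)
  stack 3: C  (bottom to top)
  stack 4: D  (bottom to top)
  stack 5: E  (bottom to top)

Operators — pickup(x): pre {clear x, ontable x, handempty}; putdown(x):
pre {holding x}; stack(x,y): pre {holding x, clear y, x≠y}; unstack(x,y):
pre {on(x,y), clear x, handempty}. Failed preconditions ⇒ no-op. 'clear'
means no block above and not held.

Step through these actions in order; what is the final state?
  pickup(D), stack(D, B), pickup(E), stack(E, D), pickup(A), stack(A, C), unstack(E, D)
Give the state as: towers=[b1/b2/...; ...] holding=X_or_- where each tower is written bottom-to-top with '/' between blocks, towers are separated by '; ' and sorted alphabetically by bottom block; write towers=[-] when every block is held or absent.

step 1 (pickup(D)): towers=[A; B; C; E] holding=D
step 2 (stack(D, B)): towers=[A; B/D; C; E] holding=-
step 3 (pickup(E)): towers=[A; B/D; C] holding=E
step 4 (stack(E, D)): towers=[A; B/D/E; C] holding=-
step 5 (pickup(A)): towers=[B/D/E; C] holding=A
step 6 (stack(A, C)): towers=[B/D/E; C/A] holding=-
step 7 (unstack(E, D)): towers=[B/D; C/A] holding=E

towers=[B/D; C/A] holding=E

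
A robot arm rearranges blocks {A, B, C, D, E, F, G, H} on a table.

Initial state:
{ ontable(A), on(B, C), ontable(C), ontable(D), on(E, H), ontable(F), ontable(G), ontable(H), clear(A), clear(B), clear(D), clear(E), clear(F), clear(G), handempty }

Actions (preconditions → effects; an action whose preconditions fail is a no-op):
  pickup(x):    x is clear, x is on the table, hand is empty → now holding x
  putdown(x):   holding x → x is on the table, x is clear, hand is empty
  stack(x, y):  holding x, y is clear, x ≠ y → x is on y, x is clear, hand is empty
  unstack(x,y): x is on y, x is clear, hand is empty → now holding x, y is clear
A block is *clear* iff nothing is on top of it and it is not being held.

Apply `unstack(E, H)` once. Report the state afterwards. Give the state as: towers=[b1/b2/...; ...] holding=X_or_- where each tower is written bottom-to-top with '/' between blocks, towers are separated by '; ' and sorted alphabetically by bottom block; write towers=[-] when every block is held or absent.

towers=[A; C/B; D; F; G; H] holding=E

before: towers=[A; C/B; D; F; G; H/E] holding=-
pre[unstack(E, H)]: on(E,H) ✓, clear(E) ✓, handempty ✓
all met → apply unstack(E, H)
after:  towers=[A; C/B; D; F; G; H] holding=E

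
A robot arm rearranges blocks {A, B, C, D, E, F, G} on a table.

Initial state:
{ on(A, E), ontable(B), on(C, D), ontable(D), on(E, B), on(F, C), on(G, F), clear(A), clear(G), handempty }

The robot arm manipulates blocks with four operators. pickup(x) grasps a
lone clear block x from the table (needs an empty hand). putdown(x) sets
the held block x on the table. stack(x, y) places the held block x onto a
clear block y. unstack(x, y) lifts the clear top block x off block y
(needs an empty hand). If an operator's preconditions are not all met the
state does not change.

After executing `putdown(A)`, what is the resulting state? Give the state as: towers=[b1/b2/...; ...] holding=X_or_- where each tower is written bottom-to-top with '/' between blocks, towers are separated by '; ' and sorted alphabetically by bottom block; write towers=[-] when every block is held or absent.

towers=[B/E/A; D/C/F/G] holding=-

before: towers=[B/E/A; D/C/F/G] holding=-
pre[putdown(A)]: holding(A) fail
holding(A) unmet → putdown(A) is a no-op
after:  towers=[B/E/A; D/C/F/G] holding=-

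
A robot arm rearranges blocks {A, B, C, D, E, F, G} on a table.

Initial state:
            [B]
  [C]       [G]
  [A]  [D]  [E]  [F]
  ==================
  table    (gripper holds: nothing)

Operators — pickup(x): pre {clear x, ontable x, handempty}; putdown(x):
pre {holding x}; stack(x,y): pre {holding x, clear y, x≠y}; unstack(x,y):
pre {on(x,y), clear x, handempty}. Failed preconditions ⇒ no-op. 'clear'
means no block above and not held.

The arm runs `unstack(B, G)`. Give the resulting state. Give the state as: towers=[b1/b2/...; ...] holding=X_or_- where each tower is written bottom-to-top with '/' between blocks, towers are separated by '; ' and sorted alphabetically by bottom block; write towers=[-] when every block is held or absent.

before: towers=[A/C; D; E/G/B; F] holding=-
pre[unstack(B, G)]: on(B,G) yes, clear(B) yes, handempty yes
all met → apply unstack(B, G)
after:  towers=[A/C; D; E/G; F] holding=B

towers=[A/C; D; E/G; F] holding=B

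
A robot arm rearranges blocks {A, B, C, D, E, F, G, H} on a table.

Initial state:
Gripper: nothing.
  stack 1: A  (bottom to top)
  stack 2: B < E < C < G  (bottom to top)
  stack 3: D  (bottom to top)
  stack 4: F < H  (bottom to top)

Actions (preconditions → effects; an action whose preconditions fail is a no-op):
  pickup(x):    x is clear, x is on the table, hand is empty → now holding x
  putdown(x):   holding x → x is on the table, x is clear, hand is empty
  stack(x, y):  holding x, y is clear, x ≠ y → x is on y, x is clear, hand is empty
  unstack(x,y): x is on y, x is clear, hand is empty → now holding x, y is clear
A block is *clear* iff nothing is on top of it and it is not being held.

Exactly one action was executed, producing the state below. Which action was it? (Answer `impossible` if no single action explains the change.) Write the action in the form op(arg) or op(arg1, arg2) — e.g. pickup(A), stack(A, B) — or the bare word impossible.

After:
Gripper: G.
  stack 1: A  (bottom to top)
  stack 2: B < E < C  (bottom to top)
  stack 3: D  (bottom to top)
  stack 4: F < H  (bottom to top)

target: towers=[A; B/E/C; D; F/H] holding=G
     unstack(G, C) → towers=[A; B/E/C; D; F/H] holding=G  ← match
         pickup(A) → towers=[B/E/C/G; D; F/H] holding=A
     unstack(H, F) → towers=[A; B/E/C/G; D; F] holding=H
         pickup(D) → towers=[A; B/E/C/G; F/H] holding=D

unstack(G, C)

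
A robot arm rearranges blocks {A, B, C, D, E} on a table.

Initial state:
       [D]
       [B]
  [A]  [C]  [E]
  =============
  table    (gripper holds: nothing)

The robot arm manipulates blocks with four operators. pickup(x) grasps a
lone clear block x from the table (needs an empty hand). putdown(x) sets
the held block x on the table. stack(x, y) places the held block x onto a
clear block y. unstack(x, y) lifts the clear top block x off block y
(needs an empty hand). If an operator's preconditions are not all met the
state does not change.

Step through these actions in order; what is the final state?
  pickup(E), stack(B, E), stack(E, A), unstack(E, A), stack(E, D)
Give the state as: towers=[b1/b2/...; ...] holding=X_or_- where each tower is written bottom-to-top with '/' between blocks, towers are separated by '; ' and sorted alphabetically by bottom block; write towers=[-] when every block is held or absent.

step 1 (pickup(E)): towers=[A; C/B/D] holding=E
step 2 (stack(B, E)) [no-op]: towers=[A; C/B/D] holding=E
step 3 (stack(E, A)): towers=[A/E; C/B/D] holding=-
step 4 (unstack(E, A)): towers=[A; C/B/D] holding=E
step 5 (stack(E, D)): towers=[A; C/B/D/E] holding=-

towers=[A; C/B/D/E] holding=-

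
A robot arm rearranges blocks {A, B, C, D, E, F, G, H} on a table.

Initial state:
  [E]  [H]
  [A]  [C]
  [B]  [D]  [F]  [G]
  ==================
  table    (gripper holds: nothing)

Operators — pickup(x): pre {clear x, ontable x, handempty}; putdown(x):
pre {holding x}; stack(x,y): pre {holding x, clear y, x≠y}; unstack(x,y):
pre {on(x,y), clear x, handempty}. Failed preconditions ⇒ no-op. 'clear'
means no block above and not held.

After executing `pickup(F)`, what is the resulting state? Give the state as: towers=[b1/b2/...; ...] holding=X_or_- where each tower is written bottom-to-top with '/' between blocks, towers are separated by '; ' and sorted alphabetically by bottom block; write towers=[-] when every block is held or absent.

before: towers=[B/A/E; D/C/H; F; G] holding=-
pre[pickup(F)]: clear(F) yes, ontable(F) yes, handempty yes
all met → apply pickup(F)
after:  towers=[B/A/E; D/C/H; G] holding=F

towers=[B/A/E; D/C/H; G] holding=F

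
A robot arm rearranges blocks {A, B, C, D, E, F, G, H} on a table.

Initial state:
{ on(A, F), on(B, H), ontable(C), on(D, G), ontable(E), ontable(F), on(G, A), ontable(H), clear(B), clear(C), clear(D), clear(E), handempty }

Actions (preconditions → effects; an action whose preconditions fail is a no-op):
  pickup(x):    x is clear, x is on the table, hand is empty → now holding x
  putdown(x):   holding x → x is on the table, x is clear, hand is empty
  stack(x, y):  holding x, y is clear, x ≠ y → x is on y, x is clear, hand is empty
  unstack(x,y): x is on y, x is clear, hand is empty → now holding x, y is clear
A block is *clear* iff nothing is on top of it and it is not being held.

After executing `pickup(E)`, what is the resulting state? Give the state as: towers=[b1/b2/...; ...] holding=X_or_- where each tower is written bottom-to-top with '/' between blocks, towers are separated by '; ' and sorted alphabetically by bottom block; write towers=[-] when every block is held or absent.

before: towers=[C; E; F/A/G/D; H/B] holding=-
pre[pickup(E)]: clear(E) yes, ontable(E) yes, handempty yes
all met → apply pickup(E)
after:  towers=[C; F/A/G/D; H/B] holding=E

towers=[C; F/A/G/D; H/B] holding=E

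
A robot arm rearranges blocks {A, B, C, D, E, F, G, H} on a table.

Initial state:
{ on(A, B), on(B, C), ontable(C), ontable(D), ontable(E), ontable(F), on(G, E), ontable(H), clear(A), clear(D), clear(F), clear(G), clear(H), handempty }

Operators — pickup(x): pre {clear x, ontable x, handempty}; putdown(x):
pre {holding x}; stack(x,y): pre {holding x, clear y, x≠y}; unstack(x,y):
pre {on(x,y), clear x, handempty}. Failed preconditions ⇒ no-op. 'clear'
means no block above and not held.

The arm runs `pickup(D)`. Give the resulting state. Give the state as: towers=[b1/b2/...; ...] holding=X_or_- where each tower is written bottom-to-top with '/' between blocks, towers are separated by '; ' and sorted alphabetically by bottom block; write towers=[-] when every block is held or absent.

towers=[C/B/A; E/G; F; H] holding=D

before: towers=[C/B/A; D; E/G; F; H] holding=-
pre[pickup(D)]: clear(D) yes, ontable(D) yes, handempty yes
all met → apply pickup(D)
after:  towers=[C/B/A; E/G; F; H] holding=D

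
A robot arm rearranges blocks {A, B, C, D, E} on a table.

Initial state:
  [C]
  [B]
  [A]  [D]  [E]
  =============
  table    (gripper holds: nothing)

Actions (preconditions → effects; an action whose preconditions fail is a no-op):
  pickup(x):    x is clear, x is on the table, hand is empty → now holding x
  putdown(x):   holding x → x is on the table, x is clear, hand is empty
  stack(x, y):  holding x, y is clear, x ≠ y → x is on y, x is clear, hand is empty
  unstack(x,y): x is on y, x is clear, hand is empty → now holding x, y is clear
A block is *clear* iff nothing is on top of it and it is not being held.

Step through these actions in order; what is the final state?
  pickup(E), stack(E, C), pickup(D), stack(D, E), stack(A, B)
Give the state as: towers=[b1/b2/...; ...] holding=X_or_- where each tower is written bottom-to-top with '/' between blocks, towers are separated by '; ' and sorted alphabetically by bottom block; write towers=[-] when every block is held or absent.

towers=[A/B/C/E/D] holding=-

step 1 (pickup(E)): towers=[A/B/C; D] holding=E
step 2 (stack(E, C)): towers=[A/B/C/E; D] holding=-
step 3 (pickup(D)): towers=[A/B/C/E] holding=D
step 4 (stack(D, E)): towers=[A/B/C/E/D] holding=-
step 5 (stack(A, B)) [no-op]: towers=[A/B/C/E/D] holding=-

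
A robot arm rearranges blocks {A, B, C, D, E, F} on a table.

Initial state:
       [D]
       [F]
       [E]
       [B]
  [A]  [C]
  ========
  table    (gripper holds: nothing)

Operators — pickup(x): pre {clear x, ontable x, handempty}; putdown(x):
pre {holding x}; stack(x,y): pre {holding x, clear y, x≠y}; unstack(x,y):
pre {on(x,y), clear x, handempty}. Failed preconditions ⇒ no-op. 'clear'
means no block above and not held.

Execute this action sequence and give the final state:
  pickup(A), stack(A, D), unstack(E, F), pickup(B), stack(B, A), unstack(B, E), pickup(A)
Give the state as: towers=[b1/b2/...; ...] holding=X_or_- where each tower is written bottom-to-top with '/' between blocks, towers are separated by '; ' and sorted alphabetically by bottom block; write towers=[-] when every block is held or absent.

step 1 (pickup(A)): towers=[C/B/E/F/D] holding=A
step 2 (stack(A, D)): towers=[C/B/E/F/D/A] holding=-
step 3 (unstack(E, F)) [no-op]: towers=[C/B/E/F/D/A] holding=-
step 4 (pickup(B)) [no-op]: towers=[C/B/E/F/D/A] holding=-
step 5 (stack(B, A)) [no-op]: towers=[C/B/E/F/D/A] holding=-
step 6 (unstack(B, E)) [no-op]: towers=[C/B/E/F/D/A] holding=-
step 7 (pickup(A)) [no-op]: towers=[C/B/E/F/D/A] holding=-

towers=[C/B/E/F/D/A] holding=-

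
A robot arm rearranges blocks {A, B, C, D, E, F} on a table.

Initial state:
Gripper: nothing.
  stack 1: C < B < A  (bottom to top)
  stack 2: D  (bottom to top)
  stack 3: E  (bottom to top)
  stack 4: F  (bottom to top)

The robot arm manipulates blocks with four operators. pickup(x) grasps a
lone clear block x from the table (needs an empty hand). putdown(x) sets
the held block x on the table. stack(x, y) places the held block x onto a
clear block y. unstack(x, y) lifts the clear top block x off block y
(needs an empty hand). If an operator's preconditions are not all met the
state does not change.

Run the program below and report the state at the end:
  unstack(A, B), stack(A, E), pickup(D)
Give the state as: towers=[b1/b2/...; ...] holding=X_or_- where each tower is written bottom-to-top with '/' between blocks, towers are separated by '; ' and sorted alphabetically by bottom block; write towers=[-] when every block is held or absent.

step 1 (unstack(A, B)): towers=[C/B; D; E; F] holding=A
step 2 (stack(A, E)): towers=[C/B; D; E/A; F] holding=-
step 3 (pickup(D)): towers=[C/B; E/A; F] holding=D

towers=[C/B; E/A; F] holding=D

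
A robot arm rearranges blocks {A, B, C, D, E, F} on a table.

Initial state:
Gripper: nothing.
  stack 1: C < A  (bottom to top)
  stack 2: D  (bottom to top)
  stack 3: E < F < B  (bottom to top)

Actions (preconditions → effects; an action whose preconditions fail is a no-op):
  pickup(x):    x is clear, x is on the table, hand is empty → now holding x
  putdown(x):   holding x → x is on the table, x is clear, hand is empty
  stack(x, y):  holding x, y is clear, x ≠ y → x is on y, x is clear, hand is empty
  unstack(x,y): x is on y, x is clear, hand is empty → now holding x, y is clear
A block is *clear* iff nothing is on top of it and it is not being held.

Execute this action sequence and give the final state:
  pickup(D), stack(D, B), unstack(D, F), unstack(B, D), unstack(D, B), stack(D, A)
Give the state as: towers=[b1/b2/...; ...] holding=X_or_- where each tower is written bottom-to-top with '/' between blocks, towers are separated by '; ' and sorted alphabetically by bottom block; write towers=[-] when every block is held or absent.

towers=[C/A/D; E/F/B] holding=-

step 1 (pickup(D)): towers=[C/A; E/F/B] holding=D
step 2 (stack(D, B)): towers=[C/A; E/F/B/D] holding=-
step 3 (unstack(D, F)) [no-op]: towers=[C/A; E/F/B/D] holding=-
step 4 (unstack(B, D)) [no-op]: towers=[C/A; E/F/B/D] holding=-
step 5 (unstack(D, B)): towers=[C/A; E/F/B] holding=D
step 6 (stack(D, A)): towers=[C/A/D; E/F/B] holding=-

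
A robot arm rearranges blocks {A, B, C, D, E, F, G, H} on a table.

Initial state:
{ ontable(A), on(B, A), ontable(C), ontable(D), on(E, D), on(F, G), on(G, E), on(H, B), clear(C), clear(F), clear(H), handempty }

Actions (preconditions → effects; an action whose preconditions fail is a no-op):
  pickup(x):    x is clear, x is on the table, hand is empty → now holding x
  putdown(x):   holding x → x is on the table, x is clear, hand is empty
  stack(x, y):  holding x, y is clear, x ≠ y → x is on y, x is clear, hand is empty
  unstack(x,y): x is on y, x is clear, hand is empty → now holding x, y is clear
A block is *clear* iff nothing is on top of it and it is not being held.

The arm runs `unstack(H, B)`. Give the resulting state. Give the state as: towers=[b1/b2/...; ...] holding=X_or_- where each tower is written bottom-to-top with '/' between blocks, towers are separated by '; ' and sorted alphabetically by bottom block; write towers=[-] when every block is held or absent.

before: towers=[A/B/H; C; D/E/G/F] holding=-
pre[unstack(H, B)]: on(H,B) yes, clear(H) yes, handempty yes
all met → apply unstack(H, B)
after:  towers=[A/B; C; D/E/G/F] holding=H

towers=[A/B; C; D/E/G/F] holding=H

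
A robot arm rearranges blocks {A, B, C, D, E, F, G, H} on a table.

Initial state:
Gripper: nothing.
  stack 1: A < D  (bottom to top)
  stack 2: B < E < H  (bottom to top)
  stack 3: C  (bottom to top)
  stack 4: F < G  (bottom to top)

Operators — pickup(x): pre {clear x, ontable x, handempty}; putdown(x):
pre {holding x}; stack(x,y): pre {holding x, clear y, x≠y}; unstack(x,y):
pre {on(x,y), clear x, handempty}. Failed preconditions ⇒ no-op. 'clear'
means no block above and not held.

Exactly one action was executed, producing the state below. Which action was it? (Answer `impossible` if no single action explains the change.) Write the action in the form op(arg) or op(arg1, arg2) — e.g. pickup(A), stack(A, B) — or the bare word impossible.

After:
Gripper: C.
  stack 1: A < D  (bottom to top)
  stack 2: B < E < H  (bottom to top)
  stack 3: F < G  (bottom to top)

target: towers=[A/D; B/E/H; F/G] holding=C
     unstack(G, F) → towers=[A/D; B/E/H; C; F] holding=G
     unstack(H, E) → towers=[A/D; B/E; C; F/G] holding=H
     unstack(D, A) → towers=[A; B/E/H; C; F/G] holding=D
         pickup(C) → towers=[A/D; B/E/H; F/G] holding=C  ← match

pickup(C)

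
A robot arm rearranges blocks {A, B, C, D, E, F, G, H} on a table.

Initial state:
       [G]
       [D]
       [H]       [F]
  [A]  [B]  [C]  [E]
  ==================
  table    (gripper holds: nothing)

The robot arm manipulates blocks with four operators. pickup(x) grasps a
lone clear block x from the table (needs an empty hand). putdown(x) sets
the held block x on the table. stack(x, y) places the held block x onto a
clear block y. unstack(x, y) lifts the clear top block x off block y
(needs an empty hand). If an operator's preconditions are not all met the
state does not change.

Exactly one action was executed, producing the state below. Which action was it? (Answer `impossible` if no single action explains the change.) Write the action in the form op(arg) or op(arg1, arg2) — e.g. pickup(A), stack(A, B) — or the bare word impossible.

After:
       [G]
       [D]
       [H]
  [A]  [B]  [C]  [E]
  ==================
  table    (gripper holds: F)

target: towers=[A; B/H/D/G; C; E] holding=F
     unstack(G, D) → towers=[A; B/H/D; C; E/F] holding=G
         pickup(A) → towers=[B/H/D/G; C; E/F] holding=A
     unstack(F, E) → towers=[A; B/H/D/G; C; E] holding=F  ← match
         pickup(C) → towers=[A; B/H/D/G; E/F] holding=C

unstack(F, E)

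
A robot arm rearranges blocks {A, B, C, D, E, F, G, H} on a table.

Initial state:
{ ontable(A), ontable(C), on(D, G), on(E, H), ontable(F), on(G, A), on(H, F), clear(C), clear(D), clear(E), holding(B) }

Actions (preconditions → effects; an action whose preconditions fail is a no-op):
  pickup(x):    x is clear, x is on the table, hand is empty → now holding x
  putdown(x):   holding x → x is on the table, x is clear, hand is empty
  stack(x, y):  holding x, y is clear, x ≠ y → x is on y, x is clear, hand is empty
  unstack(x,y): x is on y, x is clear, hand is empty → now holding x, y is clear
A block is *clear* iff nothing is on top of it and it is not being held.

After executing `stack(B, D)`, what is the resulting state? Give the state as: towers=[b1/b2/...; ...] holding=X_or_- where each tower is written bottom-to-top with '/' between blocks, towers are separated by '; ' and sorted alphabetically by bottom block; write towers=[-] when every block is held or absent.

towers=[A/G/D/B; C; F/H/E] holding=-

before: towers=[A/G/D; C; F/H/E] holding=B
pre[stack(B, D)]: holding(B) yes, clear(D) yes, B≠D yes
all met → apply stack(B, D)
after:  towers=[A/G/D/B; C; F/H/E] holding=-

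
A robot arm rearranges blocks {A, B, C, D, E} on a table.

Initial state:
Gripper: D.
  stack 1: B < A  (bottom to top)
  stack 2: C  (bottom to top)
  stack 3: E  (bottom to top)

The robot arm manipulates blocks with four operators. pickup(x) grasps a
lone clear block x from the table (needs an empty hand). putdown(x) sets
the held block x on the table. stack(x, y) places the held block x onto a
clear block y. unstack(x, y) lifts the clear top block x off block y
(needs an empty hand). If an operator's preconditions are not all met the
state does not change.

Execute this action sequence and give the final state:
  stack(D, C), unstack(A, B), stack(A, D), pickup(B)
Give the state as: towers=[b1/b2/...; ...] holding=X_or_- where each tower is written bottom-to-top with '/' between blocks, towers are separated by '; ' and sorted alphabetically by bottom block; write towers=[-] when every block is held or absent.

towers=[C/D/A; E] holding=B

step 1 (stack(D, C)): towers=[B/A; C/D; E] holding=-
step 2 (unstack(A, B)): towers=[B; C/D; E] holding=A
step 3 (stack(A, D)): towers=[B; C/D/A; E] holding=-
step 4 (pickup(B)): towers=[C/D/A; E] holding=B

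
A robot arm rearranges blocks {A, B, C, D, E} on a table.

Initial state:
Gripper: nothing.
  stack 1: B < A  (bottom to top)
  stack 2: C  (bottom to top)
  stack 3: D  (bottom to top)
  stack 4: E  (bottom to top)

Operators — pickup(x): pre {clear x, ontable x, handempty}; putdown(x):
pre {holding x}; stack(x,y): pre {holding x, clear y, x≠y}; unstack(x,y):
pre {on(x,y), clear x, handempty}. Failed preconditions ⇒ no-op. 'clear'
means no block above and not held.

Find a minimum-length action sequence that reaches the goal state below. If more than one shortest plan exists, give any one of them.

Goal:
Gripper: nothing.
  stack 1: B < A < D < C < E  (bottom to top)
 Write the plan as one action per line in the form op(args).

pickup(D)
stack(D, A)
pickup(C)
stack(C, D)
pickup(E)
stack(E, C)

step 1 (pickup(D)): towers=[B/A; C; E] holding=D
step 2 (stack(D, A)): towers=[B/A/D; C; E] holding=-
step 3 (pickup(C)): towers=[B/A/D; E] holding=C
step 4 (stack(C, D)): towers=[B/A/D/C; E] holding=-
step 5 (pickup(E)): towers=[B/A/D/C] holding=E
step 6 (stack(E, C)): towers=[B/A/D/C/E] holding=-
goal check: towers=[B/A/D/C/E] holding=- — reached (length 6, optimal by BFS)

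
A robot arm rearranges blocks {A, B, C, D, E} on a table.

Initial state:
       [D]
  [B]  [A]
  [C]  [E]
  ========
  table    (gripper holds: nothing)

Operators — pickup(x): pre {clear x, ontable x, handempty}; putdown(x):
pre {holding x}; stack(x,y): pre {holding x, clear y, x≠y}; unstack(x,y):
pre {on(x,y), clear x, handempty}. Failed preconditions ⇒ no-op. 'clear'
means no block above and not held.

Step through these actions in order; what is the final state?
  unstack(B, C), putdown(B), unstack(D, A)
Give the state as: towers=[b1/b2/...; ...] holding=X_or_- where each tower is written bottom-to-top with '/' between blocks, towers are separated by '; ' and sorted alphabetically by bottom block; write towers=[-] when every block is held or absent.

towers=[B; C; E/A] holding=D

step 1 (unstack(B, C)): towers=[C; E/A/D] holding=B
step 2 (putdown(B)): towers=[B; C; E/A/D] holding=-
step 3 (unstack(D, A)): towers=[B; C; E/A] holding=D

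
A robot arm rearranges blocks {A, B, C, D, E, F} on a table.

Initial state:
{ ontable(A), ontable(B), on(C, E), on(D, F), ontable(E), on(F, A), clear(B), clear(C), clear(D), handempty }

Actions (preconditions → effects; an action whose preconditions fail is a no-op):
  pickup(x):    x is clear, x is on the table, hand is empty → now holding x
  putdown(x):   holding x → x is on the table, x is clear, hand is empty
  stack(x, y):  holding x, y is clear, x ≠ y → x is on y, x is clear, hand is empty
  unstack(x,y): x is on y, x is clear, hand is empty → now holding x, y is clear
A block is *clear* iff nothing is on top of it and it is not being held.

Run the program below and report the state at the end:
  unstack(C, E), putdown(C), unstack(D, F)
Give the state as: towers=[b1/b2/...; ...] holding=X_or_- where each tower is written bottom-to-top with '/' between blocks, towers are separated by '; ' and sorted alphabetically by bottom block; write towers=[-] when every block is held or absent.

step 1 (unstack(C, E)): towers=[A/F/D; B; E] holding=C
step 2 (putdown(C)): towers=[A/F/D; B; C; E] holding=-
step 3 (unstack(D, F)): towers=[A/F; B; C; E] holding=D

towers=[A/F; B; C; E] holding=D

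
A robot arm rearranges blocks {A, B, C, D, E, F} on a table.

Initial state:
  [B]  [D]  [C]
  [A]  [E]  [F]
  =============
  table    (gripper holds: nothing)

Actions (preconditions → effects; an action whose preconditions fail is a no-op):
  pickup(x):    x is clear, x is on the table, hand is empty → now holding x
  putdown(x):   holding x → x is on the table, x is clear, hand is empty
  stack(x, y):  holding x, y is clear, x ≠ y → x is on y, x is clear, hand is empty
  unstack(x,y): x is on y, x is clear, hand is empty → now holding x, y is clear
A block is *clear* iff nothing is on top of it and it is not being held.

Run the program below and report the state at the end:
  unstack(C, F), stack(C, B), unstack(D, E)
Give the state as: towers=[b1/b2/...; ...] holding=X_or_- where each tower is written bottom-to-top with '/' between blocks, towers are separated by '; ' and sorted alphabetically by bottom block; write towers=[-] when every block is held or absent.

step 1 (unstack(C, F)): towers=[A/B; E/D; F] holding=C
step 2 (stack(C, B)): towers=[A/B/C; E/D; F] holding=-
step 3 (unstack(D, E)): towers=[A/B/C; E; F] holding=D

towers=[A/B/C; E; F] holding=D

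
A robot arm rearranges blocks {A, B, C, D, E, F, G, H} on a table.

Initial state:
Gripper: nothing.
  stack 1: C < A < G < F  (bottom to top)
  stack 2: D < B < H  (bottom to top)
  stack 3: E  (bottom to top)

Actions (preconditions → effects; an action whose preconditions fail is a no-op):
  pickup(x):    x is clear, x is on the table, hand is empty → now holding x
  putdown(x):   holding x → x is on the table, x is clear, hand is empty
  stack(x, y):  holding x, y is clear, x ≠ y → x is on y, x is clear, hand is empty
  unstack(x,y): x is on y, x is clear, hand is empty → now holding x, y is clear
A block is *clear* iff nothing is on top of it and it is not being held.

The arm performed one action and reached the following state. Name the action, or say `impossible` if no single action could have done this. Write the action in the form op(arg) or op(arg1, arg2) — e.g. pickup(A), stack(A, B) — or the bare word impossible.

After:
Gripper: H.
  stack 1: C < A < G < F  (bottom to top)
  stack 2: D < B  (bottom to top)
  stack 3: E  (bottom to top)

target: towers=[C/A/G/F; D/B; E] holding=H
         pickup(E) → towers=[C/A/G/F; D/B/H] holding=E
     unstack(H, B) → towers=[C/A/G/F; D/B; E] holding=H  ← match
     unstack(F, G) → towers=[C/A/G; D/B/H; E] holding=F

unstack(H, B)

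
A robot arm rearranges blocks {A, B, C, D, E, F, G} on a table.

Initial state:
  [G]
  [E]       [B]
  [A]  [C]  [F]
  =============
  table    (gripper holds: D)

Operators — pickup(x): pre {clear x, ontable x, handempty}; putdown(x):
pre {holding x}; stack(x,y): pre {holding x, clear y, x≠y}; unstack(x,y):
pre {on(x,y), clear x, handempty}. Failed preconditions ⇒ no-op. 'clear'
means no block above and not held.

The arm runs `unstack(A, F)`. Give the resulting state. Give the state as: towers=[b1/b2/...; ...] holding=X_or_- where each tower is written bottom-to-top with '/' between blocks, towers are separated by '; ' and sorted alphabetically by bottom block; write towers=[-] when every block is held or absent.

before: towers=[A/E/G; C; F/B] holding=D
pre[unstack(A, F)]: on(A,F) ✗, clear(A) ✗, handempty ✗
on(A,F), clear(A), handempty unmet → unstack(A, F) is a no-op
after:  towers=[A/E/G; C; F/B] holding=D

towers=[A/E/G; C; F/B] holding=D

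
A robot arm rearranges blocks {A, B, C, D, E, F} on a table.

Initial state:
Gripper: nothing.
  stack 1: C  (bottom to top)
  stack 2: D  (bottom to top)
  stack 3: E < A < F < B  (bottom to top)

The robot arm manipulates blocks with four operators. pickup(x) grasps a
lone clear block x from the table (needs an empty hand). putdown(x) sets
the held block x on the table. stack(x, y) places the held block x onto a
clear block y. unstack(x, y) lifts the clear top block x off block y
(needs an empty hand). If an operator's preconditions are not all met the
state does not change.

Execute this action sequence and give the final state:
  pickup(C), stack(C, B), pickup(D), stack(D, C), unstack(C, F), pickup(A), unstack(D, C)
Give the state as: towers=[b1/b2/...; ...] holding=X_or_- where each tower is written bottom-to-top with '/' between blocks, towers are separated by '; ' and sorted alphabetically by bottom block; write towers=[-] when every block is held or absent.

step 1 (pickup(C)): towers=[D; E/A/F/B] holding=C
step 2 (stack(C, B)): towers=[D; E/A/F/B/C] holding=-
step 3 (pickup(D)): towers=[E/A/F/B/C] holding=D
step 4 (stack(D, C)): towers=[E/A/F/B/C/D] holding=-
step 5 (unstack(C, F)) [no-op]: towers=[E/A/F/B/C/D] holding=-
step 6 (pickup(A)) [no-op]: towers=[E/A/F/B/C/D] holding=-
step 7 (unstack(D, C)): towers=[E/A/F/B/C] holding=D

towers=[E/A/F/B/C] holding=D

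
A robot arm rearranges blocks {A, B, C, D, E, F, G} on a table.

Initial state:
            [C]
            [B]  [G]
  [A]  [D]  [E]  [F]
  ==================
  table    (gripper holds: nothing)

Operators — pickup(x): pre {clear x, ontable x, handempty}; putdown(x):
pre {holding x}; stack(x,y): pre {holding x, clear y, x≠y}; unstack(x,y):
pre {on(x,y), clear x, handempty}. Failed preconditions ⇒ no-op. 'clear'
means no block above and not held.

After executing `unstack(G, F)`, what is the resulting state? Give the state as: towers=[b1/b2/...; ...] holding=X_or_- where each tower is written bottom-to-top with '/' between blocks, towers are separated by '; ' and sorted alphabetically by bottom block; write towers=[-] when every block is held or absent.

before: towers=[A; D; E/B/C; F/G] holding=-
pre[unstack(G, F)]: on(G,F) ok, clear(G) ok, handempty ok
all met → apply unstack(G, F)
after:  towers=[A; D; E/B/C; F] holding=G

towers=[A; D; E/B/C; F] holding=G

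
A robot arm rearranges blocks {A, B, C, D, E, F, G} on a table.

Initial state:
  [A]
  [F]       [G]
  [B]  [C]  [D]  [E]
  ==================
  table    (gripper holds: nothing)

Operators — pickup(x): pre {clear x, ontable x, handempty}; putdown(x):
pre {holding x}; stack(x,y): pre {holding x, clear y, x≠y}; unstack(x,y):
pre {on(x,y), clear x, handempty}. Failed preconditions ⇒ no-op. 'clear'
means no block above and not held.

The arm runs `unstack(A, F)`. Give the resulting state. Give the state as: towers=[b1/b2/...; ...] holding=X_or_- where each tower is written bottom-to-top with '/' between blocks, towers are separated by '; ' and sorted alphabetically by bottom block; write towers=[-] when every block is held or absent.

towers=[B/F; C; D/G; E] holding=A

before: towers=[B/F/A; C; D/G; E] holding=-
pre[unstack(A, F)]: on(A,F) yes, clear(A) yes, handempty yes
all met → apply unstack(A, F)
after:  towers=[B/F; C; D/G; E] holding=A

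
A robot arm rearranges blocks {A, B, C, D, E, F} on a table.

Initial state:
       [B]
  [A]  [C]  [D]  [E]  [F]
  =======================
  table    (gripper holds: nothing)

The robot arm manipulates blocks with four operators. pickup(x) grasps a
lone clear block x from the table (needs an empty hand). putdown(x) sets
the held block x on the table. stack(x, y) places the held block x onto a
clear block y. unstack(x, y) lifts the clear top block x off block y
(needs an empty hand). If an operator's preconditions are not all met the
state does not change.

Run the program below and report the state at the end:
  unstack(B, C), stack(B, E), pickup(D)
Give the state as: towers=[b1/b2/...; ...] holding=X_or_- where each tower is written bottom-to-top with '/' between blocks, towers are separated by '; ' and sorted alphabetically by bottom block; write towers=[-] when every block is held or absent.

towers=[A; C; E/B; F] holding=D

step 1 (unstack(B, C)): towers=[A; C; D; E; F] holding=B
step 2 (stack(B, E)): towers=[A; C; D; E/B; F] holding=-
step 3 (pickup(D)): towers=[A; C; E/B; F] holding=D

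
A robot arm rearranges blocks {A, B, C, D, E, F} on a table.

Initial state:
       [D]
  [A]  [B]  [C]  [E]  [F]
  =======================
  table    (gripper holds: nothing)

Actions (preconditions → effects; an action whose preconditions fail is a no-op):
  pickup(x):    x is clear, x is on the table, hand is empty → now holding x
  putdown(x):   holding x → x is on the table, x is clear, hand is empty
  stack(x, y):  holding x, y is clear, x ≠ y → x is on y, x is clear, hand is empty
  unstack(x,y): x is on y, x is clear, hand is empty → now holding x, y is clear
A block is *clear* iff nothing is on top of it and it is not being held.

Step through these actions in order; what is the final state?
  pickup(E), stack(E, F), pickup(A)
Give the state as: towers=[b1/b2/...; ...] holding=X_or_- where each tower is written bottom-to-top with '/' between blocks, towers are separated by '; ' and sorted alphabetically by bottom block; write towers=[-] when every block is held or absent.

step 1 (pickup(E)): towers=[A; B/D; C; F] holding=E
step 2 (stack(E, F)): towers=[A; B/D; C; F/E] holding=-
step 3 (pickup(A)): towers=[B/D; C; F/E] holding=A

towers=[B/D; C; F/E] holding=A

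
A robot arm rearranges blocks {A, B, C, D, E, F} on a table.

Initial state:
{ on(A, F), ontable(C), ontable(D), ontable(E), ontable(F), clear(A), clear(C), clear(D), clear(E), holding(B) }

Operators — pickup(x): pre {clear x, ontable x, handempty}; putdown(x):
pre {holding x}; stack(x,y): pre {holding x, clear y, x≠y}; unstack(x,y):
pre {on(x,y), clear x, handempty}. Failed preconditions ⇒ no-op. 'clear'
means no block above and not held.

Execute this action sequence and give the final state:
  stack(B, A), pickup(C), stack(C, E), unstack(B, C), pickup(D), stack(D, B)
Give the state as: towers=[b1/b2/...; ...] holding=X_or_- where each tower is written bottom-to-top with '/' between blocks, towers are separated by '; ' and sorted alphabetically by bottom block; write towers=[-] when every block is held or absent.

step 1 (stack(B, A)): towers=[C; D; E; F/A/B] holding=-
step 2 (pickup(C)): towers=[D; E; F/A/B] holding=C
step 3 (stack(C, E)): towers=[D; E/C; F/A/B] holding=-
step 4 (unstack(B, C)) [no-op]: towers=[D; E/C; F/A/B] holding=-
step 5 (pickup(D)): towers=[E/C; F/A/B] holding=D
step 6 (stack(D, B)): towers=[E/C; F/A/B/D] holding=-

towers=[E/C; F/A/B/D] holding=-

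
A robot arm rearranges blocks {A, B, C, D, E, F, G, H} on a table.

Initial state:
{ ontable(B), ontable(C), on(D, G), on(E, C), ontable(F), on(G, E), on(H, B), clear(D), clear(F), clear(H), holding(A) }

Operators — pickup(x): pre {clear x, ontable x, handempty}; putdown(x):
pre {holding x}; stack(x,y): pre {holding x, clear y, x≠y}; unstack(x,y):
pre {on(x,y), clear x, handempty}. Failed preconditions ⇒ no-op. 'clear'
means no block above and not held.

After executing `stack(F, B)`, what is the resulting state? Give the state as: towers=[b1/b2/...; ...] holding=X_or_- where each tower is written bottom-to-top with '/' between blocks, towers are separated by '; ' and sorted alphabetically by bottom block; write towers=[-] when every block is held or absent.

towers=[B/H; C/E/G/D; F] holding=A

before: towers=[B/H; C/E/G/D; F] holding=A
pre[stack(F, B)]: holding(F) ✗, clear(B) ✗, F≠B ✓
holding(F), clear(B) unmet → stack(F, B) is a no-op
after:  towers=[B/H; C/E/G/D; F] holding=A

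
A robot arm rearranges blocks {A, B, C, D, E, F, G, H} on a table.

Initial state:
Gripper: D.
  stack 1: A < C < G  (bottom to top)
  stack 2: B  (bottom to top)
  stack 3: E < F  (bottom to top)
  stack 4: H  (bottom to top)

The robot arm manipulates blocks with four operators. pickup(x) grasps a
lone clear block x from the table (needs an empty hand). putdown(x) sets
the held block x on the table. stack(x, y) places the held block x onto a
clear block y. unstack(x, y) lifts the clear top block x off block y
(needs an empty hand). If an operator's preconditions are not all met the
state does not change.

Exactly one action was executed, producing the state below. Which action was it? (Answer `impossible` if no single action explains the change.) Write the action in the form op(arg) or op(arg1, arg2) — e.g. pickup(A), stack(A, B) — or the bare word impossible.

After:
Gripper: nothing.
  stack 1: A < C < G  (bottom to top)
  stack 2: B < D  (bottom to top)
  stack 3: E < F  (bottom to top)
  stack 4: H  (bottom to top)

stack(D, B)

target: towers=[A/C/G; B/D; E/F; H] holding=-
        putdown(D) → towers=[A/C/G; B; D; E/F; H] holding=-
       stack(D, G) → towers=[A/C/G/D; B; E/F; H] holding=-
       stack(D, H) → towers=[A/C/G; B; E/F; H/D] holding=-
       stack(D, B) → towers=[A/C/G; B/D; E/F; H] holding=-  ← match
       stack(D, F) → towers=[A/C/G; B; E/F/D; H] holding=-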